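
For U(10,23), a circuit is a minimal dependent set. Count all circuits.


In U(10,23), circuits are the (11)-element subsets.
Any set of 11 elements is dependent, and removing any one element gives
an independent set of size 10, so it is a minimal dependent set.
Number of circuits = (23 choose 11) = 1352078.

1352078


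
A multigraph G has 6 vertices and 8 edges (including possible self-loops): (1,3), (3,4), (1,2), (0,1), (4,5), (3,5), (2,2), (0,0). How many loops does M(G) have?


In a graphic matroid, a loop is a self-loop edge (u,u) with rank 0.
Examining all 8 edges for self-loops...
Self-loops found: (2,2), (0,0)
Number of loops = 2.

2


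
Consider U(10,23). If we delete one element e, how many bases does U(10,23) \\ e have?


Deleting e from U(10,23) gives U(10,22) since n > r.
Bases of U(10,22) = C(22,10) = 22! / (10! * 12!) = 646646.

646646


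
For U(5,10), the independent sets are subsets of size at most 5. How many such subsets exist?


Independent sets of U(5,10) are all subsets of size <= 5.
Count = C(10,0) + C(10,1) + C(10,2) + C(10,3) + C(10,4) + C(10,5)
     = 1 + 10 + 45 + 120 + 210 + 252
     = 638.

638


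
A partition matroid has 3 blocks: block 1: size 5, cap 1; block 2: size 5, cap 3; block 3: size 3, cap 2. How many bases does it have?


A basis picks exactly ci elements from block i.
Number of bases = product of C(|Si|, ci).
= C(5,1) * C(5,3) * C(3,2)
= 5 * 10 * 3
= 150.

150


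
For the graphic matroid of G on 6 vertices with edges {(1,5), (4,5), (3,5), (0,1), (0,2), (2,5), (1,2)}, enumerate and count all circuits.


A circuit in a graphic matroid = edge set of a simple cycle.
G has 6 vertices and 7 edges.
Enumerating all minimal edge subsets forming cycles...
Total circuits found: 3.

3


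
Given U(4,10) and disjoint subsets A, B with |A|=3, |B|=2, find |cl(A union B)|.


|A union B| = 3 + 2 = 5 (disjoint).
In U(4,10), cl(S) = S if |S| < 4, else cl(S) = E.
Since 5 >= 4, cl(A union B) = E.
|cl(A union B)| = 10.

10


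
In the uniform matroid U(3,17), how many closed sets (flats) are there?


Flats of U(3,17): every subset of size < 3 is a flat, plus E itself.
Count = (17 choose 0) + (17 choose 1) + (17 choose 2) + 1
     = 1 + 17 + 136 + 1
     = 155.

155


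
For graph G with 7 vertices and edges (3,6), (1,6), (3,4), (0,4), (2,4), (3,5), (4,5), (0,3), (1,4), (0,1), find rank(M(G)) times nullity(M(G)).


r(M) = |V| - c = 7 - 1 = 6.
nullity = |E| - r(M) = 10 - 6 = 4.
Product = 6 * 4 = 24.

24


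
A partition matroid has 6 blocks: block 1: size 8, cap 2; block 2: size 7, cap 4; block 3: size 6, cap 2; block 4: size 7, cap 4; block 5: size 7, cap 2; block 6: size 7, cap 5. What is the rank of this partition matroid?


Rank of a partition matroid = sum of min(|Si|, ci) for each block.
= min(8,2) + min(7,4) + min(6,2) + min(7,4) + min(7,2) + min(7,5)
= 2 + 4 + 2 + 4 + 2 + 5
= 19.

19


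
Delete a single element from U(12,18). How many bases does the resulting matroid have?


Deleting e from U(12,18) gives U(12,17) since n > r.
Bases of U(12,17) = C(17,12) = 6188.

6188


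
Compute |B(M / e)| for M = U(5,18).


Contracting e from U(5,18) gives U(4,17).
Bases of U(4,17) = C(17,4) = (17 * 16 * 15 * 14) / (1 * 2 * 3 * 4) = 2380.

2380


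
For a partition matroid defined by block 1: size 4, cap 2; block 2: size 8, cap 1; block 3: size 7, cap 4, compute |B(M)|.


A basis picks exactly ci elements from block i.
Number of bases = product of C(|Si|, ci).
= C(4,2) * C(8,1) * C(7,4)
= 6 * 8 * 35
= 1680.

1680


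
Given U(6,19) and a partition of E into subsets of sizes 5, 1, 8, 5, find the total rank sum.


r(Ai) = min(|Ai|, 6) for each part.
Sum = min(5,6) + min(1,6) + min(8,6) + min(5,6)
    = 5 + 1 + 6 + 5
    = 17.

17


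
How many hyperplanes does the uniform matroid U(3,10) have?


Hyperplanes of U(3,10) are flats of rank 2.
In a uniform matroid, these are exactly the (2)-element subsets.
Count = C(10,2) = 10! / (2! * 8!) = 45.

45


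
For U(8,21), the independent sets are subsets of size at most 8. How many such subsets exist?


Independent sets of U(8,21) are all subsets of size <= 8.
Count = C(21,0) + C(21,1) + C(21,2) + C(21,3) + C(21,4) + C(21,5) + C(21,6) + C(21,7) + C(21,8)
     = 1 + 21 + 210 + 1330 + 5985 + 20349 + 54264 + 116280 + 203490
     = 401930.

401930


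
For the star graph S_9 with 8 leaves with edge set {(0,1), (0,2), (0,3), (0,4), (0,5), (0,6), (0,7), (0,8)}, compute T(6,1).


A star on 9 vertices is a tree with 8 edges.
T(x,y) = x^(8) for any tree.
T(6,1) = 6^8 = 1679616.

1679616


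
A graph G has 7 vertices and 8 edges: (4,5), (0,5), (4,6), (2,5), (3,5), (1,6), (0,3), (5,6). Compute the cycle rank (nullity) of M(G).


Cycle rank (nullity) = |E| - r(M) = |E| - (|V| - c).
|E| = 8, |V| = 7, c = 1.
Nullity = 8 - (7 - 1) = 8 - 6 = 2.

2


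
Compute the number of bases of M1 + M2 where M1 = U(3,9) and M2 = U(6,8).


Bases of a direct sum M1 + M2: |B| = |B(M1)| * |B(M2)|.
|B(U(3,9))| = C(9,3) = 84.
|B(U(6,8))| = C(8,6) = 28.
Total bases = 84 * 28 = 2352.

2352


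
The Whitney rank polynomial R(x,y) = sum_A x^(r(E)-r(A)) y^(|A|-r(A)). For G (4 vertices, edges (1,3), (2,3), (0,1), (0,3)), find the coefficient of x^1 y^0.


R(x,y) = sum over A in 2^E of x^(r(E)-r(A)) * y^(|A|-r(A)).
G has 4 vertices, 4 edges. r(E) = 3.
Enumerate all 2^4 = 16 subsets.
Count subsets with r(E)-r(A)=1 and |A|-r(A)=0: 6.

6


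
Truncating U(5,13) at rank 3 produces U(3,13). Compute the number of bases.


Truncating U(5,13) to rank 3 gives U(3,13).
Bases of U(3,13) are all 3-element subsets of 13 elements.
Number of bases = C(13,3) = (13 * 12 * 11) / (1 * 2 * 3) = 286.

286


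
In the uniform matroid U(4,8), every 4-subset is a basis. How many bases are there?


Bases of U(4,8) are all 4-element subsets of the 8-element ground set.
Number of bases = C(8,4).
(8 choose 4) = 70.

70


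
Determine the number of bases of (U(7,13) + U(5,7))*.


(M1+M2)* = M1* + M2*.
M1* = U(6,13), bases: C(13,6) = 1716.
M2* = U(2,7), bases: C(7,2) = 21.
|B(M*)| = 1716 * 21 = 36036.

36036


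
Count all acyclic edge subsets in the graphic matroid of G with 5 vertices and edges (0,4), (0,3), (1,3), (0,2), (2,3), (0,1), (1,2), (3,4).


An independent set in a graphic matroid is an acyclic edge subset.
G has 5 vertices and 8 edges.
Enumerate all 2^8 = 256 subsets, checking for acyclicity.
Total independent sets = 128.

128


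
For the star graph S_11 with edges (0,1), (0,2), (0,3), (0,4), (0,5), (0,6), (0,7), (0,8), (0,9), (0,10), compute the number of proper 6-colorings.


P(tree, k) = k * (k-1)^(10) for any tree on 11 vertices.
P(6) = 6 * 5^10 = 6 * 9765625 = 58593750.

58593750


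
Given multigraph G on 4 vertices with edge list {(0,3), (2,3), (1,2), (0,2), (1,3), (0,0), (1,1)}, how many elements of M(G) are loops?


In a graphic matroid, a loop is a self-loop edge (u,u) with rank 0.
Examining all 7 edges for self-loops...
Self-loops found: (0,0), (1,1)
Number of loops = 2.

2


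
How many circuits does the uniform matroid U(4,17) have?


In U(4,17), circuits are the (5)-element subsets.
Any set of 5 elements is dependent, and removing any one element gives
an independent set of size 4, so it is a minimal dependent set.
Number of circuits = C(17,5) = 17! / (5! * 12!) = 6188.

6188


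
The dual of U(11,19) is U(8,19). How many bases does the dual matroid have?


The dual of U(r,n) is U(n-r, n) = U(8,19).
Bases of U(8,19) are all (8)-element subsets.
|B(M*)| = C(19,8) = 19! / (8! * 11!) = 75582.

75582


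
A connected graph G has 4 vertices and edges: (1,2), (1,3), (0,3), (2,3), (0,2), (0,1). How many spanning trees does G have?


By Kirchhoff's matrix tree theorem, the number of spanning trees equals
the determinant of any cofactor of the Laplacian matrix L.
G has 4 vertices and 6 edges.
Computing the (3 x 3) cofactor determinant gives 16.

16


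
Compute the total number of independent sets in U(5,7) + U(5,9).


For a direct sum, |I(M1+M2)| = |I(M1)| * |I(M2)|.
|I(U(5,7))| = sum C(7,k) for k=0..5 = 120.
|I(U(5,9))| = sum C(9,k) for k=0..5 = 382.
Total = 120 * 382 = 45840.

45840


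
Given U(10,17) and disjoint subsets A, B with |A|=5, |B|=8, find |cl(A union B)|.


|A union B| = 5 + 8 = 13 (disjoint).
In U(10,17), cl(S) = S if |S| < 10, else cl(S) = E.
Since 13 >= 10, cl(A union B) = E.
|cl(A union B)| = 17.

17


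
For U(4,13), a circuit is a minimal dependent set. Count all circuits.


In U(4,13), circuits are the (5)-element subsets.
Any set of 5 elements is dependent, and removing any one element gives
an independent set of size 4, so it is a minimal dependent set.
Number of circuits = C(13,5) = 1287.

1287


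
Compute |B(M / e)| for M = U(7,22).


Contracting e from U(7,22) gives U(6,21).
Bases of U(6,21) = C(21,6) = 21! / (6! * 15!) = 54264.

54264


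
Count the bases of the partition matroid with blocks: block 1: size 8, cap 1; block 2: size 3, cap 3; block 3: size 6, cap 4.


A basis picks exactly ci elements from block i.
Number of bases = product of C(|Si|, ci).
= C(8,1) * C(3,3) * C(6,4)
= 8 * 1 * 15
= 120.

120


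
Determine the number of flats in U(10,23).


Flats of U(10,23): every subset of size < 10 is a flat, plus E itself.
Count = (23 choose 0) + (23 choose 1) + (23 choose 2) + (23 choose 3) + (23 choose 4) + (23 choose 5) + (23 choose 6) + (23 choose 7) + (23 choose 8) + (23 choose 9) + 1
     = 1 + 23 + 253 + 1771 + 8855 + 33649 + 100947 + 245157 + 490314 + 817190 + 1
     = 1698161.

1698161


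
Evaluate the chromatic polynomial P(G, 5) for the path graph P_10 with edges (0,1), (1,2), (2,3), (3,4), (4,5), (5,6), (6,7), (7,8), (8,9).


P(P_10, k) = k * (k-1)^(9).
P(5) = 5 * 4^9 = 5 * 262144 = 1310720.

1310720


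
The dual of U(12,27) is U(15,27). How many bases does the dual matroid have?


The dual of U(r,n) is U(n-r, n) = U(15,27).
Bases of U(15,27) are all (15)-element subsets.
|B(M*)| = C(27,15) = 27! / (15! * 12!) = 17383860.

17383860


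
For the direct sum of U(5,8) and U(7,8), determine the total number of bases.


Bases of a direct sum M1 + M2: |B| = |B(M1)| * |B(M2)|.
|B(U(5,8))| = C(8,5) = 56.
|B(U(7,8))| = C(8,7) = 8.
Total bases = 56 * 8 = 448.

448


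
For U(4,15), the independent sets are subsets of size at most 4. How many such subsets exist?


Independent sets of U(4,15) are all subsets of size <= 4.
Count = C(15,0) + C(15,1) + C(15,2) + C(15,3) + C(15,4)
     = 1 + 15 + 105 + 455 + 1365
     = 1941.

1941


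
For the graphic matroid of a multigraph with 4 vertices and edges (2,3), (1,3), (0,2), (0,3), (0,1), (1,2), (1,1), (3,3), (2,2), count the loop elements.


In a graphic matroid, a loop is a self-loop edge (u,u) with rank 0.
Examining all 9 edges for self-loops...
Self-loops found: (1,1), (3,3), (2,2)
Number of loops = 3.

3


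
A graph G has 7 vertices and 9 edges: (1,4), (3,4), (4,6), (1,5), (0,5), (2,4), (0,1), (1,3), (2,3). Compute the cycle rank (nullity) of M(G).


Cycle rank (nullity) = |E| - r(M) = |E| - (|V| - c).
|E| = 9, |V| = 7, c = 1.
Nullity = 9 - (7 - 1) = 9 - 6 = 3.

3


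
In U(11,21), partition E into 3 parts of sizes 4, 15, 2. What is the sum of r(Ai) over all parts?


r(Ai) = min(|Ai|, 11) for each part.
Sum = min(4,11) + min(15,11) + min(2,11)
    = 4 + 11 + 2
    = 17.

17


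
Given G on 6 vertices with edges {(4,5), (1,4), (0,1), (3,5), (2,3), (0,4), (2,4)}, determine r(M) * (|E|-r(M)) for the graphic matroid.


r(M) = |V| - c = 6 - 1 = 5.
nullity = |E| - r(M) = 7 - 5 = 2.
Product = 5 * 2 = 10.

10


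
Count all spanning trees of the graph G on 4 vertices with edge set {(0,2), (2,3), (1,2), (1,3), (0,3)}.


By Kirchhoff's matrix tree theorem, the number of spanning trees equals
the determinant of any cofactor of the Laplacian matrix L.
G has 4 vertices and 5 edges.
Computing the (3 x 3) cofactor determinant gives 8.

8


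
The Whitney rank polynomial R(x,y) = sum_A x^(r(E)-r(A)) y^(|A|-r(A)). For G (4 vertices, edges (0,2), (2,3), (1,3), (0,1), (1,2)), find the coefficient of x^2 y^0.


R(x,y) = sum over A in 2^E of x^(r(E)-r(A)) * y^(|A|-r(A)).
G has 4 vertices, 5 edges. r(E) = 3.
Enumerate all 2^5 = 32 subsets.
Count subsets with r(E)-r(A)=2 and |A|-r(A)=0: 5.

5


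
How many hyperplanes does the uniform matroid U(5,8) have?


Hyperplanes of U(5,8) are flats of rank 4.
In a uniform matroid, these are exactly the (4)-element subsets.
Count = (8 choose 4) = 70.

70


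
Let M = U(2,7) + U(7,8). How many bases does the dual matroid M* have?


(M1+M2)* = M1* + M2*.
M1* = U(5,7), bases: C(7,5) = 21.
M2* = U(1,8), bases: C(8,1) = 8.
|B(M*)| = 21 * 8 = 168.

168


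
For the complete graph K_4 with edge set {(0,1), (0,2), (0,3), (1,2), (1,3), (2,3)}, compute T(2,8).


T(K_4; x,y) = x^3 + 3x^2 + 4xy + 2x + y^3 + 3y^2 + 2y.
Substituting x=2, y=8:
= 8 + 12 + 64 + 4 + 512 + 192 + 16
= 808.

808


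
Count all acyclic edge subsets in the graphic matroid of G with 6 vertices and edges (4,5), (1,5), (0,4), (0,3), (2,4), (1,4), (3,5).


An independent set in a graphic matroid is an acyclic edge subset.
G has 6 vertices and 7 edges.
Enumerate all 2^7 = 128 subsets, checking for acyclicity.
Total independent sets = 104.

104


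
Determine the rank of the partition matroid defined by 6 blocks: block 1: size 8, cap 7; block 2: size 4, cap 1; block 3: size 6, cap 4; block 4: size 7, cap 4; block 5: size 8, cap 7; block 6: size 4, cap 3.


Rank of a partition matroid = sum of min(|Si|, ci) for each block.
= min(8,7) + min(4,1) + min(6,4) + min(7,4) + min(8,7) + min(4,3)
= 7 + 1 + 4 + 4 + 7 + 3
= 26.

26


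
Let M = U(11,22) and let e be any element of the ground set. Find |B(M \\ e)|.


Deleting e from U(11,22) gives U(11,21) since n > r.
Bases of U(11,21) = C(21,11) = 352716.

352716


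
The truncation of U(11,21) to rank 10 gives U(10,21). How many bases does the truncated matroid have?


Truncating U(11,21) to rank 10 gives U(10,21).
Bases of U(10,21) are all 10-element subsets of 21 elements.
Number of bases = (21 choose 10) = 352716.

352716


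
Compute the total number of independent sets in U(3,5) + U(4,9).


For a direct sum, |I(M1+M2)| = |I(M1)| * |I(M2)|.
|I(U(3,5))| = sum C(5,k) for k=0..3 = 26.
|I(U(4,9))| = sum C(9,k) for k=0..4 = 256.
Total = 26 * 256 = 6656.

6656


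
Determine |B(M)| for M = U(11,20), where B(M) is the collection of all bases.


Bases of U(11,20) are all 11-element subsets of the 20-element ground set.
Number of bases = C(20,11).
(20 choose 11) = 167960.

167960


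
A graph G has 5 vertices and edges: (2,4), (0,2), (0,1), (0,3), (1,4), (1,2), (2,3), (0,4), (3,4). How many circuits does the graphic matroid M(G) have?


A circuit in a graphic matroid = edge set of a simple cycle.
G has 5 vertices and 9 edges.
Enumerating all minimal edge subsets forming cycles...
Total circuits found: 22.

22


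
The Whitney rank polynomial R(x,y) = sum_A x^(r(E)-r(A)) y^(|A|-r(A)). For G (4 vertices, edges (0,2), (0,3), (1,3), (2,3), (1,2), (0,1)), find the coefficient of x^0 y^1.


R(x,y) = sum over A in 2^E of x^(r(E)-r(A)) * y^(|A|-r(A)).
G has 4 vertices, 6 edges. r(E) = 3.
Enumerate all 2^6 = 64 subsets.
Count subsets with r(E)-r(A)=0 and |A|-r(A)=1: 15.

15


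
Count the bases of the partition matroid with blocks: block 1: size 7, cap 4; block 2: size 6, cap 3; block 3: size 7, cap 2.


A basis picks exactly ci elements from block i.
Number of bases = product of C(|Si|, ci).
= C(7,4) * C(6,3) * C(7,2)
= 35 * 20 * 21
= 14700.

14700


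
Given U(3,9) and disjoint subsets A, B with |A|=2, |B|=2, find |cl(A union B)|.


|A union B| = 2 + 2 = 4 (disjoint).
In U(3,9), cl(S) = S if |S| < 3, else cl(S) = E.
Since 4 >= 3, cl(A union B) = E.
|cl(A union B)| = 9.

9


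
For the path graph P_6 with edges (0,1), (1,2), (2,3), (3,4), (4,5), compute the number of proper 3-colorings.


P(P_6, k) = k * (k-1)^(5).
P(3) = 3 * 2^5 = 3 * 32 = 96.

96


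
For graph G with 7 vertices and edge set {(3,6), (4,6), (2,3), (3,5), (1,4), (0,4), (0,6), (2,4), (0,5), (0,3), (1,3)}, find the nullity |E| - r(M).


Cycle rank (nullity) = |E| - r(M) = |E| - (|V| - c).
|E| = 11, |V| = 7, c = 1.
Nullity = 11 - (7 - 1) = 11 - 6 = 5.

5


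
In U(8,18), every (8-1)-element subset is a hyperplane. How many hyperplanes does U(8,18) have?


Hyperplanes of U(8,18) are flats of rank 7.
In a uniform matroid, these are exactly the (7)-element subsets.
Count = C(18,7) = 18! / (7! * 11!) = 31824.

31824


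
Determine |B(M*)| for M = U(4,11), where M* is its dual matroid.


The dual of U(r,n) is U(n-r, n) = U(7,11).
Bases of U(7,11) are all (7)-element subsets.
|B(M*)| = (11 choose 7) = 330.

330


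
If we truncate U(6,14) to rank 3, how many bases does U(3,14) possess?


Truncating U(6,14) to rank 3 gives U(3,14).
Bases of U(3,14) are all 3-element subsets of 14 elements.
Number of bases = C(14,3) = 14! / (3! * 11!) = 364.

364


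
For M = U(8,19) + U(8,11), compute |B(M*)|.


(M1+M2)* = M1* + M2*.
M1* = U(11,19), bases: C(19,11) = 75582.
M2* = U(3,11), bases: C(11,3) = 165.
|B(M*)| = 75582 * 165 = 12471030.

12471030


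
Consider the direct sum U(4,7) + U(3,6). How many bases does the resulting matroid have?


Bases of a direct sum M1 + M2: |B| = |B(M1)| * |B(M2)|.
|B(U(4,7))| = C(7,4) = 35.
|B(U(3,6))| = C(6,3) = 20.
Total bases = 35 * 20 = 700.

700


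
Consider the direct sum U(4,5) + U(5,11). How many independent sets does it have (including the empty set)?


For a direct sum, |I(M1+M2)| = |I(M1)| * |I(M2)|.
|I(U(4,5))| = sum C(5,k) for k=0..4 = 31.
|I(U(5,11))| = sum C(11,k) for k=0..5 = 1024.
Total = 31 * 1024 = 31744.

31744


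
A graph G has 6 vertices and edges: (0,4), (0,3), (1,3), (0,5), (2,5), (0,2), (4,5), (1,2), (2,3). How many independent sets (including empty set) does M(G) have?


An independent set in a graphic matroid is an acyclic edge subset.
G has 6 vertices and 9 edges.
Enumerate all 2^9 = 512 subsets, checking for acyclicity.
Total independent sets = 280.

280


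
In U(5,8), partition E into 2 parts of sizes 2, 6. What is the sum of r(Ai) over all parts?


r(Ai) = min(|Ai|, 5) for each part.
Sum = min(2,5) + min(6,5)
    = 2 + 5
    = 7.

7


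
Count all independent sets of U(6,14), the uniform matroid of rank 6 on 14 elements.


Independent sets of U(6,14) are all subsets of size <= 6.
Count = C(14,0) + C(14,1) + C(14,2) + C(14,3) + C(14,4) + C(14,5) + C(14,6)
     = 1 + 14 + 91 + 364 + 1001 + 2002 + 3003
     = 6476.

6476


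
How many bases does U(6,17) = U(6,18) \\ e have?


Deleting e from U(6,18) gives U(6,17) since n > r.
Bases of U(6,17) = C(17,6) = 12376.

12376


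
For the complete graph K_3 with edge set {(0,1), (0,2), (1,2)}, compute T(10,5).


T(K_3; x,y) = x^2 + x + y.
T(10,5) = 100 + 10 + 5 = 115.

115


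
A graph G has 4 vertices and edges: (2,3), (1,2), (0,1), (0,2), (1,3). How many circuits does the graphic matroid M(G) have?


A circuit in a graphic matroid = edge set of a simple cycle.
G has 4 vertices and 5 edges.
Enumerating all minimal edge subsets forming cycles...
Total circuits found: 3.

3


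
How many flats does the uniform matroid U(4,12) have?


Flats of U(4,12): every subset of size < 4 is a flat, plus E itself.
Count = (12 choose 0) + (12 choose 1) + (12 choose 2) + (12 choose 3) + 1
     = 1 + 12 + 66 + 220 + 1
     = 300.

300


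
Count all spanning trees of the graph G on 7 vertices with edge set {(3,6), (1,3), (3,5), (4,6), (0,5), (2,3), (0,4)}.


By Kirchhoff's matrix tree theorem, the number of spanning trees equals
the determinant of any cofactor of the Laplacian matrix L.
G has 7 vertices and 7 edges.
Computing the (6 x 6) cofactor determinant gives 5.

5


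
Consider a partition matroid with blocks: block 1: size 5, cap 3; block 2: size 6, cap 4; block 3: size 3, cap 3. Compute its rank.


Rank of a partition matroid = sum of min(|Si|, ci) for each block.
= min(5,3) + min(6,4) + min(3,3)
= 3 + 4 + 3
= 10.

10


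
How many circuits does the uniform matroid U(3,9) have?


In U(3,9), circuits are the (4)-element subsets.
Any set of 4 elements is dependent, and removing any one element gives
an independent set of size 3, so it is a minimal dependent set.
Number of circuits = C(9,4) = 9! / (4! * 5!) = 126.

126


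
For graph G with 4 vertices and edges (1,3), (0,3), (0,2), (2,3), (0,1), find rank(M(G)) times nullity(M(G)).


r(M) = |V| - c = 4 - 1 = 3.
nullity = |E| - r(M) = 5 - 3 = 2.
Product = 3 * 2 = 6.

6


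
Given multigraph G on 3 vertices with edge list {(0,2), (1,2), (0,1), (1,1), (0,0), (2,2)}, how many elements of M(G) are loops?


In a graphic matroid, a loop is a self-loop edge (u,u) with rank 0.
Examining all 6 edges for self-loops...
Self-loops found: (1,1), (0,0), (2,2)
Number of loops = 3.

3


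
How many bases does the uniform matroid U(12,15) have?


Bases of U(12,15) are all 12-element subsets of the 15-element ground set.
Number of bases = C(15,12).
C(15,12) = 15! / (12! * 3!) = 455.

455


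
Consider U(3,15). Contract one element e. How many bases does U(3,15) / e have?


Contracting e from U(3,15) gives U(2,14).
Bases of U(2,14) = C(14,2) = 14! / (2! * 12!) = 91.

91


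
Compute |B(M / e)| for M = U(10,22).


Contracting e from U(10,22) gives U(9,21).
Bases of U(9,21) = C(21,9) = 293930.

293930


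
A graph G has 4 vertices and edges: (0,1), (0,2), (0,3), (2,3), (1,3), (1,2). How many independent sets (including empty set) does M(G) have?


An independent set in a graphic matroid is an acyclic edge subset.
G has 4 vertices and 6 edges.
Enumerate all 2^6 = 64 subsets, checking for acyclicity.
Total independent sets = 38.

38


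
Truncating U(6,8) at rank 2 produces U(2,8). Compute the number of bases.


Truncating U(6,8) to rank 2 gives U(2,8).
Bases of U(2,8) are all 2-element subsets of 8 elements.
Number of bases = C(8,2) = (8 * 7) / (1 * 2) = 28.

28


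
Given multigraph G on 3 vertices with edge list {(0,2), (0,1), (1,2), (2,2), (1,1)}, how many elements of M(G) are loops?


In a graphic matroid, a loop is a self-loop edge (u,u) with rank 0.
Examining all 5 edges for self-loops...
Self-loops found: (2,2), (1,1)
Number of loops = 2.

2


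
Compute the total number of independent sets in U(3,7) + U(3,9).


For a direct sum, |I(M1+M2)| = |I(M1)| * |I(M2)|.
|I(U(3,7))| = sum C(7,k) for k=0..3 = 64.
|I(U(3,9))| = sum C(9,k) for k=0..3 = 130.
Total = 64 * 130 = 8320.

8320


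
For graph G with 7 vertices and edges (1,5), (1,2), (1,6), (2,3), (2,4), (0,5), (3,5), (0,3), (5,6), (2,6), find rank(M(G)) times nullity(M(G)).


r(M) = |V| - c = 7 - 1 = 6.
nullity = |E| - r(M) = 10 - 6 = 4.
Product = 6 * 4 = 24.

24


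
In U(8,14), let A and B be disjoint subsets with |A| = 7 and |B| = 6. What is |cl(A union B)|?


|A union B| = 7 + 6 = 13 (disjoint).
In U(8,14), cl(S) = S if |S| < 8, else cl(S) = E.
Since 13 >= 8, cl(A union B) = E.
|cl(A union B)| = 14.

14


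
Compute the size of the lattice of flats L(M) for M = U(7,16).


Flats of U(7,16): every subset of size < 7 is a flat, plus E itself.
Count = (16 choose 0) + (16 choose 1) + (16 choose 2) + (16 choose 3) + (16 choose 4) + (16 choose 5) + (16 choose 6) + 1
     = 1 + 16 + 120 + 560 + 1820 + 4368 + 8008 + 1
     = 14894.

14894


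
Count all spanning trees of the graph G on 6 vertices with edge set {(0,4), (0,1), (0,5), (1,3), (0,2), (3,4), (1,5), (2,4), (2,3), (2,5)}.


By Kirchhoff's matrix tree theorem, the number of spanning trees equals
the determinant of any cofactor of the Laplacian matrix L.
G has 6 vertices and 10 edges.
Computing the (5 x 5) cofactor determinant gives 130.

130


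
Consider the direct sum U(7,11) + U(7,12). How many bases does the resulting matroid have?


Bases of a direct sum M1 + M2: |B| = |B(M1)| * |B(M2)|.
|B(U(7,11))| = C(11,7) = 330.
|B(U(7,12))| = C(12,7) = 792.
Total bases = 330 * 792 = 261360.

261360


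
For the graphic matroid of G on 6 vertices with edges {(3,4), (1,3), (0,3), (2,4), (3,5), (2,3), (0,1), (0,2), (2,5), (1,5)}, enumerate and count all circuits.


A circuit in a graphic matroid = edge set of a simple cycle.
G has 6 vertices and 10 edges.
Enumerating all minimal edge subsets forming cycles...
Total circuits found: 20.

20


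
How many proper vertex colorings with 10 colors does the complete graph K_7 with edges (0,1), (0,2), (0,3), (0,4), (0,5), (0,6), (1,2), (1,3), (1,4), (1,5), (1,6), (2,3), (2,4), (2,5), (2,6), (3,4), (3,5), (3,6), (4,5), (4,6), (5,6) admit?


P(K_7, k) = k(k-1)(k-2)...(k-6).
P(10) = (10) * (9) * (8) * (7) * (6) * (5) * (4) = 604800.

604800


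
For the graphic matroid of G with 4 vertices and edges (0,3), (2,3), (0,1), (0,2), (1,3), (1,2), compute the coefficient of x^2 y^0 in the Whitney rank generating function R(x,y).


R(x,y) = sum over A in 2^E of x^(r(E)-r(A)) * y^(|A|-r(A)).
G has 4 vertices, 6 edges. r(E) = 3.
Enumerate all 2^6 = 64 subsets.
Count subsets with r(E)-r(A)=2 and |A|-r(A)=0: 6.

6


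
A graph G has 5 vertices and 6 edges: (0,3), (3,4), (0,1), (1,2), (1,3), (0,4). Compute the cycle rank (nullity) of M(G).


Cycle rank (nullity) = |E| - r(M) = |E| - (|V| - c).
|E| = 6, |V| = 5, c = 1.
Nullity = 6 - (5 - 1) = 6 - 4 = 2.

2


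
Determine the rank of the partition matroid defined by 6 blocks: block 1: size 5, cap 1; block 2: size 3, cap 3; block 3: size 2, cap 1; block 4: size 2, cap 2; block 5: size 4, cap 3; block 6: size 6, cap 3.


Rank of a partition matroid = sum of min(|Si|, ci) for each block.
= min(5,1) + min(3,3) + min(2,1) + min(2,2) + min(4,3) + min(6,3)
= 1 + 3 + 1 + 2 + 3 + 3
= 13.

13


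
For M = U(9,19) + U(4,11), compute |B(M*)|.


(M1+M2)* = M1* + M2*.
M1* = U(10,19), bases: C(19,10) = 92378.
M2* = U(7,11), bases: C(11,7) = 330.
|B(M*)| = 92378 * 330 = 30484740.

30484740


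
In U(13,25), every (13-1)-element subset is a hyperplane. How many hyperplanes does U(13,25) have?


Hyperplanes of U(13,25) are flats of rank 12.
In a uniform matroid, these are exactly the (12)-element subsets.
Count = (25 choose 12) = 5200300.

5200300


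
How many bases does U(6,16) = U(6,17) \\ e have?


Deleting e from U(6,17) gives U(6,16) since n > r.
Bases of U(6,16) = (16 choose 6) = 8008.

8008


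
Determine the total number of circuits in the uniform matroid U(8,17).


In U(8,17), circuits are the (9)-element subsets.
Any set of 9 elements is dependent, and removing any one element gives
an independent set of size 8, so it is a minimal dependent set.
Number of circuits = (17 choose 9) = 24310.

24310


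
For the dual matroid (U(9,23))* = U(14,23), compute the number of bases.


The dual of U(r,n) is U(n-r, n) = U(14,23).
Bases of U(14,23) are all (14)-element subsets.
|B(M*)| = (23 choose 14) = 817190.

817190


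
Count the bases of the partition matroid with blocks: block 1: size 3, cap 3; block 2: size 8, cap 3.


A basis picks exactly ci elements from block i.
Number of bases = product of C(|Si|, ci).
= C(3,3) * C(8,3)
= 1 * 56
= 56.

56


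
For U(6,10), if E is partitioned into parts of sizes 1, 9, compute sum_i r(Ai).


r(Ai) = min(|Ai|, 6) for each part.
Sum = min(1,6) + min(9,6)
    = 1 + 6
    = 7.

7


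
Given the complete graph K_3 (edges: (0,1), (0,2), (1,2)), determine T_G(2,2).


T(K_3; x,y) = x^2 + x + y.
T(2,2) = 4 + 2 + 2 = 8.

8


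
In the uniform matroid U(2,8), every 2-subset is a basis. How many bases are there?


Bases of U(2,8) are all 2-element subsets of the 8-element ground set.
Number of bases = C(8,2).
(8 choose 2) = 28.

28


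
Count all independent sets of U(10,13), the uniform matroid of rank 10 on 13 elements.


Independent sets of U(10,13) are all subsets of size <= 10.
Count = C(13,0) + C(13,1) + C(13,2) + C(13,3) + C(13,4) + C(13,5) + C(13,6) + C(13,7) + C(13,8) + C(13,9) + C(13,10)
     = 1 + 13 + 78 + 286 + 715 + 1287 + 1716 + 1716 + 1287 + 715 + 286
     = 8100.

8100


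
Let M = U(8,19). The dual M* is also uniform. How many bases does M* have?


The dual of U(r,n) is U(n-r, n) = U(11,19).
Bases of U(11,19) are all (11)-element subsets.
|B(M*)| = (19 choose 11) = 75582.

75582


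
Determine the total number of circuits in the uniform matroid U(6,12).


In U(6,12), circuits are the (7)-element subsets.
Any set of 7 elements is dependent, and removing any one element gives
an independent set of size 6, so it is a minimal dependent set.
Number of circuits = C(12,7) = 792.

792


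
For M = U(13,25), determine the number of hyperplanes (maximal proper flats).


Hyperplanes of U(13,25) are flats of rank 12.
In a uniform matroid, these are exactly the (12)-element subsets.
Count = C(25,12) = 25! / (12! * 13!) = 5200300.

5200300


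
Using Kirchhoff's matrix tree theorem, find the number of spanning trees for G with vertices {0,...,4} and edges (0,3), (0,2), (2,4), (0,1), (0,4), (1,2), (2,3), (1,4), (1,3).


By Kirchhoff's matrix tree theorem, the number of spanning trees equals
the determinant of any cofactor of the Laplacian matrix L.
G has 5 vertices and 9 edges.
Computing the (4 x 4) cofactor determinant gives 75.

75


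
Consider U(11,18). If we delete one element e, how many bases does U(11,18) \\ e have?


Deleting e from U(11,18) gives U(11,17) since n > r.
Bases of U(11,17) = C(17,11) = 17! / (11! * 6!) = 12376.

12376


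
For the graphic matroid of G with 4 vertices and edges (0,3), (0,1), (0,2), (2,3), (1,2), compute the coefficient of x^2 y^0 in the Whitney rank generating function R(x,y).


R(x,y) = sum over A in 2^E of x^(r(E)-r(A)) * y^(|A|-r(A)).
G has 4 vertices, 5 edges. r(E) = 3.
Enumerate all 2^5 = 32 subsets.
Count subsets with r(E)-r(A)=2 and |A|-r(A)=0: 5.

5


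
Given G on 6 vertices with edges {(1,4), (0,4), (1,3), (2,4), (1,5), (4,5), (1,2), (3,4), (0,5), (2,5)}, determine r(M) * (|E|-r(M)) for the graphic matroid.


r(M) = |V| - c = 6 - 1 = 5.
nullity = |E| - r(M) = 10 - 5 = 5.
Product = 5 * 5 = 25.

25


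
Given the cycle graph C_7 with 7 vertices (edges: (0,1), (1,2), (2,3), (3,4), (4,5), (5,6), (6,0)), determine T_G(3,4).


T(C_7; x,y) = x + x^2 + ... + x^(6) + y.
T(3,4) = 3^1 + 3^2 + 3^3 + 3^4 + 3^5 + 3^6 + 4
= 3 + 9 + 27 + 81 + 243 + 729 + 4
= 1096.

1096


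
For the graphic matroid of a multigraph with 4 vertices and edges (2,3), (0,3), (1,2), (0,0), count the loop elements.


In a graphic matroid, a loop is a self-loop edge (u,u) with rank 0.
Examining all 4 edges for self-loops...
Self-loops found: (0,0)
Number of loops = 1.

1


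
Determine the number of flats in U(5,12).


Flats of U(5,12): every subset of size < 5 is a flat, plus E itself.
Count = (12 choose 0) + (12 choose 1) + (12 choose 2) + (12 choose 3) + (12 choose 4) + 1
     = 1 + 12 + 66 + 220 + 495 + 1
     = 795.

795


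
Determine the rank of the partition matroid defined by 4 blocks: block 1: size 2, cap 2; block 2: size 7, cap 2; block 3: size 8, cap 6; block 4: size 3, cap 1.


Rank of a partition matroid = sum of min(|Si|, ci) for each block.
= min(2,2) + min(7,2) + min(8,6) + min(3,1)
= 2 + 2 + 6 + 1
= 11.

11


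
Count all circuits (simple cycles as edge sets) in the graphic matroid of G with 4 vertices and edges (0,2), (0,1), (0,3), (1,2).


A circuit in a graphic matroid = edge set of a simple cycle.
G has 4 vertices and 4 edges.
Enumerating all minimal edge subsets forming cycles...
Total circuits found: 1.

1


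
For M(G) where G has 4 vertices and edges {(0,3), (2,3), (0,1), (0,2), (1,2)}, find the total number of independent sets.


An independent set in a graphic matroid is an acyclic edge subset.
G has 4 vertices and 5 edges.
Enumerate all 2^5 = 32 subsets, checking for acyclicity.
Total independent sets = 24.

24


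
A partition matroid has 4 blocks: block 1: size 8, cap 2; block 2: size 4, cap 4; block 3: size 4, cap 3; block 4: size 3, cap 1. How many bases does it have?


A basis picks exactly ci elements from block i.
Number of bases = product of C(|Si|, ci).
= C(8,2) * C(4,4) * C(4,3) * C(3,1)
= 28 * 1 * 4 * 3
= 336.

336


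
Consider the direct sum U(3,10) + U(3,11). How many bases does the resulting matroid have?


Bases of a direct sum M1 + M2: |B| = |B(M1)| * |B(M2)|.
|B(U(3,10))| = C(10,3) = 120.
|B(U(3,11))| = C(11,3) = 165.
Total bases = 120 * 165 = 19800.

19800


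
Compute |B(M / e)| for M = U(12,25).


Contracting e from U(12,25) gives U(11,24).
Bases of U(11,24) = C(24,11) = 24! / (11! * 13!) = 2496144.

2496144


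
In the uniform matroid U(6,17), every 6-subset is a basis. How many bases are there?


Bases of U(6,17) are all 6-element subsets of the 17-element ground set.
Number of bases = C(17,6).
C(17,6) = 17! / (6! * 11!) = 12376.

12376


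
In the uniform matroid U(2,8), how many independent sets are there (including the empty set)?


Independent sets of U(2,8) are all subsets of size <= 2.
Count = (8 choose 0) + (8 choose 1) + (8 choose 2)
     = 1 + 8 + 28
     = 37.

37


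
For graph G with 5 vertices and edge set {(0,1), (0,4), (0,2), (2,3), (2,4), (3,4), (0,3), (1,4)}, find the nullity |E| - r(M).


Cycle rank (nullity) = |E| - r(M) = |E| - (|V| - c).
|E| = 8, |V| = 5, c = 1.
Nullity = 8 - (5 - 1) = 8 - 4 = 4.

4


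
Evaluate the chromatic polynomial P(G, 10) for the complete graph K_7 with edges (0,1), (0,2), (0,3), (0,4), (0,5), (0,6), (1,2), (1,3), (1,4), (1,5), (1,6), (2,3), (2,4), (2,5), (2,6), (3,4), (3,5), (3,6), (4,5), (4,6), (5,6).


P(K_7, k) = k(k-1)(k-2)...(k-6).
P(10) = (10) * (9) * (8) * (7) * (6) * (5) * (4) = 604800.

604800


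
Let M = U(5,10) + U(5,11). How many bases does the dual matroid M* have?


(M1+M2)* = M1* + M2*.
M1* = U(5,10), bases: C(10,5) = 252.
M2* = U(6,11), bases: C(11,6) = 462.
|B(M*)| = 252 * 462 = 116424.

116424


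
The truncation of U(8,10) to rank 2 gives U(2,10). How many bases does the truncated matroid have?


Truncating U(8,10) to rank 2 gives U(2,10).
Bases of U(2,10) are all 2-element subsets of 10 elements.
Number of bases = C(10,2) = (10 * 9) / (1 * 2) = 45.

45


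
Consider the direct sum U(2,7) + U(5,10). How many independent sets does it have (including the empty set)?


For a direct sum, |I(M1+M2)| = |I(M1)| * |I(M2)|.
|I(U(2,7))| = sum C(7,k) for k=0..2 = 29.
|I(U(5,10))| = sum C(10,k) for k=0..5 = 638.
Total = 29 * 638 = 18502.

18502


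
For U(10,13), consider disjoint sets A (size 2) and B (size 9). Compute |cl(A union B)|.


|A union B| = 2 + 9 = 11 (disjoint).
In U(10,13), cl(S) = S if |S| < 10, else cl(S) = E.
Since 11 >= 10, cl(A union B) = E.
|cl(A union B)| = 13.

13


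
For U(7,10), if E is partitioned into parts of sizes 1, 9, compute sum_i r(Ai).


r(Ai) = min(|Ai|, 7) for each part.
Sum = min(1,7) + min(9,7)
    = 1 + 7
    = 8.

8


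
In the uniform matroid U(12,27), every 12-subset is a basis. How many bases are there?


Bases of U(12,27) are all 12-element subsets of the 27-element ground set.
Number of bases = C(27,12).
C(27,12) = 17383860.

17383860


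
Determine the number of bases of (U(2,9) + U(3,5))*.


(M1+M2)* = M1* + M2*.
M1* = U(7,9), bases: C(9,7) = 36.
M2* = U(2,5), bases: C(5,2) = 10.
|B(M*)| = 36 * 10 = 360.

360


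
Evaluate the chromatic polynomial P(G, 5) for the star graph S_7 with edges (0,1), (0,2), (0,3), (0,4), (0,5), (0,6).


P(tree, k) = k * (k-1)^(6) for any tree on 7 vertices.
P(5) = 5 * 4^6 = 5 * 4096 = 20480.

20480


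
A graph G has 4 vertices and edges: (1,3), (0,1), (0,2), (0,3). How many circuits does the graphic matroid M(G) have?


A circuit in a graphic matroid = edge set of a simple cycle.
G has 4 vertices and 4 edges.
Enumerating all minimal edge subsets forming cycles...
Total circuits found: 1.

1


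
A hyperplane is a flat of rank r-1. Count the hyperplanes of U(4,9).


Hyperplanes of U(4,9) are flats of rank 3.
In a uniform matroid, these are exactly the (3)-element subsets.
Count = C(9,3) = (9 * 8 * 7) / (1 * 2 * 3) = 84.

84


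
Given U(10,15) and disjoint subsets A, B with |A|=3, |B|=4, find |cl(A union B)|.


|A union B| = 3 + 4 = 7 (disjoint).
In U(10,15), cl(S) = S if |S| < 10, else cl(S) = E.
Since 7 < 10, cl(A union B) = A union B.
|cl(A union B)| = 7.

7


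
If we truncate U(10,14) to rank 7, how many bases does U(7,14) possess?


Truncating U(10,14) to rank 7 gives U(7,14).
Bases of U(7,14) are all 7-element subsets of 14 elements.
Number of bases = C(14,7) = 3432.

3432


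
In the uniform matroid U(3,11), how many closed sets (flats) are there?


Flats of U(3,11): every subset of size < 3 is a flat, plus E itself.
Count = C(11,0) + C(11,1) + C(11,2) + 1
     = 1 + 11 + 55 + 1
     = 68.

68


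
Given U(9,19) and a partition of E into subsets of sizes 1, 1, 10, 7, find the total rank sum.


r(Ai) = min(|Ai|, 9) for each part.
Sum = min(1,9) + min(1,9) + min(10,9) + min(7,9)
    = 1 + 1 + 9 + 7
    = 18.

18


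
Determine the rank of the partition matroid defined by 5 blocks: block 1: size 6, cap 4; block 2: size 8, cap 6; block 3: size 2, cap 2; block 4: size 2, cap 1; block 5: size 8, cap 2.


Rank of a partition matroid = sum of min(|Si|, ci) for each block.
= min(6,4) + min(8,6) + min(2,2) + min(2,1) + min(8,2)
= 4 + 6 + 2 + 1 + 2
= 15.

15


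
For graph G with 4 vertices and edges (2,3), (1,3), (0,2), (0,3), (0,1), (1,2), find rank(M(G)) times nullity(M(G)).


r(M) = |V| - c = 4 - 1 = 3.
nullity = |E| - r(M) = 6 - 3 = 3.
Product = 3 * 3 = 9.

9


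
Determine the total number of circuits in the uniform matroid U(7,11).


In U(7,11), circuits are the (8)-element subsets.
Any set of 8 elements is dependent, and removing any one element gives
an independent set of size 7, so it is a minimal dependent set.
Number of circuits = C(11,8) = 11! / (8! * 3!) = 165.

165


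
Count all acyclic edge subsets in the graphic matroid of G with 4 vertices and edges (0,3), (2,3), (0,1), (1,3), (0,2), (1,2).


An independent set in a graphic matroid is an acyclic edge subset.
G has 4 vertices and 6 edges.
Enumerate all 2^6 = 64 subsets, checking for acyclicity.
Total independent sets = 38.

38


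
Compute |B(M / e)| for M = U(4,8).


Contracting e from U(4,8) gives U(3,7).
Bases of U(3,7) = C(7,3) = 7! / (3! * 4!) = 35.

35


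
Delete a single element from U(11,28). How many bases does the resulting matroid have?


Deleting e from U(11,28) gives U(11,27) since n > r.
Bases of U(11,27) = (27 choose 11) = 13037895.

13037895


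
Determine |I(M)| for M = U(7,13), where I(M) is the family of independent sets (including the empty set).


Independent sets of U(7,13) are all subsets of size <= 7.
Count = C(13,0) + C(13,1) + C(13,2) + C(13,3) + C(13,4) + C(13,5) + C(13,6) + C(13,7)
     = 1 + 13 + 78 + 286 + 715 + 1287 + 1716 + 1716
     = 5812.

5812


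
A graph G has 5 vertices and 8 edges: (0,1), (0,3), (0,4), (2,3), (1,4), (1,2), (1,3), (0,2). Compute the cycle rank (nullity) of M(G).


Cycle rank (nullity) = |E| - r(M) = |E| - (|V| - c).
|E| = 8, |V| = 5, c = 1.
Nullity = 8 - (5 - 1) = 8 - 4 = 4.

4


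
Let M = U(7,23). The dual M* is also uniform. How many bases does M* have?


The dual of U(r,n) is U(n-r, n) = U(16,23).
Bases of U(16,23) are all (16)-element subsets.
|B(M*)| = C(23,16) = 245157.

245157


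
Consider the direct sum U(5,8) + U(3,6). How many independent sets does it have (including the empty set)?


For a direct sum, |I(M1+M2)| = |I(M1)| * |I(M2)|.
|I(U(5,8))| = sum C(8,k) for k=0..5 = 219.
|I(U(3,6))| = sum C(6,k) for k=0..3 = 42.
Total = 219 * 42 = 9198.

9198


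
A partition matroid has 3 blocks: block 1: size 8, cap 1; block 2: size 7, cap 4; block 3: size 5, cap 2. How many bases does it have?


A basis picks exactly ci elements from block i.
Number of bases = product of C(|Si|, ci).
= C(8,1) * C(7,4) * C(5,2)
= 8 * 35 * 10
= 2800.

2800
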